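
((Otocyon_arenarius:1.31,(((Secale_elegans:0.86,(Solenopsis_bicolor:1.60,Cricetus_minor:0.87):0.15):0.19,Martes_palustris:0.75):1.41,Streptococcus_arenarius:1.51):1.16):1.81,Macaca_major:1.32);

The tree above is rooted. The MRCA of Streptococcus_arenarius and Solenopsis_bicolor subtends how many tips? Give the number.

5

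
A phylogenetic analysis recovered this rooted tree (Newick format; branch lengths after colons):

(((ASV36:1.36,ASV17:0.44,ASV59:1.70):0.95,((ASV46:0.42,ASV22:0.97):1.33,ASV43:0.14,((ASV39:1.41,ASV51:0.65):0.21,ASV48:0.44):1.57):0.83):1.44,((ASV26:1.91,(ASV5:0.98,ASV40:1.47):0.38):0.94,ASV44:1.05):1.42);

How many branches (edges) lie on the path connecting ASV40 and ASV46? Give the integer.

The MRCA of ASV40 and ASV46 is the root of the tree.
From ASV40 up to that node: 4 branches. From ASV46 up to the same node: 4 branches. Total: 4 + 4 = 8.

8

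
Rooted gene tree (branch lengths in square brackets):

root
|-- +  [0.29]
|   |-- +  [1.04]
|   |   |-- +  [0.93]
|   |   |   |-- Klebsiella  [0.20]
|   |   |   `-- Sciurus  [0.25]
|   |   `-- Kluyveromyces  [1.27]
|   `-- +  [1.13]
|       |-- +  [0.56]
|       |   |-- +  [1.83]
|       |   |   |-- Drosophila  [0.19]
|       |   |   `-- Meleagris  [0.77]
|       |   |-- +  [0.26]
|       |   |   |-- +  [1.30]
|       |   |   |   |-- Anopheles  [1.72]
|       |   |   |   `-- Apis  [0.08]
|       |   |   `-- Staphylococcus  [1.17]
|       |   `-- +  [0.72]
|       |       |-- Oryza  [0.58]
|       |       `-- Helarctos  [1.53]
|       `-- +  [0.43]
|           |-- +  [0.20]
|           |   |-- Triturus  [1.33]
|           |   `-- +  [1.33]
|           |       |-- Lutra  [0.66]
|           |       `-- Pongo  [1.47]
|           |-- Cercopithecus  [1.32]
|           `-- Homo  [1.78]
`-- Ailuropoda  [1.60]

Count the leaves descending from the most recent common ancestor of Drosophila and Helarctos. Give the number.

7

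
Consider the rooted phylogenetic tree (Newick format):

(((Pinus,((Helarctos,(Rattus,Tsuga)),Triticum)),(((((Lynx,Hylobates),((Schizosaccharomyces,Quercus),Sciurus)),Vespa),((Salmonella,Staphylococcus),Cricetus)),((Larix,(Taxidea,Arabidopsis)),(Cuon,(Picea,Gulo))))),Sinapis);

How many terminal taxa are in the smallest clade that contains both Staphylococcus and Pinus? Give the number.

20

The MRCA of Staphylococcus and Pinus is the node subtending ((Pinus,((Helarctos,(Rattus,Tsuga)),Triticum)),(((((Lynx,Hylobates),((Schizosaccharomyces,Quercus),Sciurus)),Vespa),((Salmonella,Staphylococcus),Cricetus)),((Larix,(Taxidea,Arabidopsis)),(Cuon,(Picea,Gulo))))).
That clade contains 20 terminal taxa: Arabidopsis, Cricetus, Cuon, Gulo, Helarctos, Hylobates, Larix, Lynx, Picea, Pinus, Quercus, Rattus, Salmonella, Schizosaccharomyces, Sciurus, Staphylococcus, Taxidea, Triticum, Tsuga, Vespa.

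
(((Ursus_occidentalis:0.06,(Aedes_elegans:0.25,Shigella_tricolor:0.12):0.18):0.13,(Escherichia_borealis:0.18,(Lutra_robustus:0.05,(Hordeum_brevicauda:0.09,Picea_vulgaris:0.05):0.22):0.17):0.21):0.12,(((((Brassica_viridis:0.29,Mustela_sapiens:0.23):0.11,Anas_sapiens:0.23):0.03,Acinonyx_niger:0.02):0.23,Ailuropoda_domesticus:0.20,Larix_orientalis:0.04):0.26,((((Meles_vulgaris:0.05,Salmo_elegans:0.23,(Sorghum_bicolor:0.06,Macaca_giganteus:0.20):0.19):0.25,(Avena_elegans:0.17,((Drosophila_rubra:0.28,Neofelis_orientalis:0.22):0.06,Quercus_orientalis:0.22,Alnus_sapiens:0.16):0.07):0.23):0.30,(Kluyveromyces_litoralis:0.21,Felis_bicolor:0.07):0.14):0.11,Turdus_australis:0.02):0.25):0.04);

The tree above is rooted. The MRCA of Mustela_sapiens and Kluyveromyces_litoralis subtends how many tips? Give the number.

18

The MRCA of Mustela_sapiens and Kluyveromyces_litoralis is the node subtending (((((Brassica_viridis,Mustela_sapiens),Anas_sapiens),Acinonyx_niger),Ailuropoda_domesticus,Larix_orientalis),((((Meles_vulgaris,Salmo_elegans,(Sorghum_bicolor,Macaca_giganteus)),(Avena_elegans,((Drosophila_rubra,Neofelis_orientalis),Quercus_orientalis,Alnus_sapiens))),(Kluyveromyces_litoralis,Felis_bicolor)),Turdus_australis)).
That clade contains 18 terminal taxa: Acinonyx_niger, Ailuropoda_domesticus, Alnus_sapiens, Anas_sapiens, Avena_elegans, Brassica_viridis, Drosophila_rubra, Felis_bicolor, Kluyveromyces_litoralis, Larix_orientalis, Macaca_giganteus, Meles_vulgaris, Mustela_sapiens, Neofelis_orientalis, Quercus_orientalis, Salmo_elegans, Sorghum_bicolor, Turdus_australis.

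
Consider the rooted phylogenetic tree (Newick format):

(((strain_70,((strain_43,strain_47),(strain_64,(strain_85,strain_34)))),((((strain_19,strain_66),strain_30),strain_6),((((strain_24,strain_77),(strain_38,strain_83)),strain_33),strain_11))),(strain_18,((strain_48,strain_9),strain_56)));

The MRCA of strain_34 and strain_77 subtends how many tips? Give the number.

The MRCA of strain_34 and strain_77 is the node subtending ((strain_70,((strain_43,strain_47),(strain_64,(strain_85,strain_34)))),((((strain_19,strain_66),strain_30),strain_6),((((strain_24,strain_77),(strain_38,strain_83)),strain_33),strain_11))).
That clade contains 16 terminal taxa: strain_11, strain_19, strain_24, strain_30, strain_33, strain_34, strain_38, strain_43, strain_47, strain_6, strain_64, strain_66, strain_70, strain_77, strain_83, strain_85.

16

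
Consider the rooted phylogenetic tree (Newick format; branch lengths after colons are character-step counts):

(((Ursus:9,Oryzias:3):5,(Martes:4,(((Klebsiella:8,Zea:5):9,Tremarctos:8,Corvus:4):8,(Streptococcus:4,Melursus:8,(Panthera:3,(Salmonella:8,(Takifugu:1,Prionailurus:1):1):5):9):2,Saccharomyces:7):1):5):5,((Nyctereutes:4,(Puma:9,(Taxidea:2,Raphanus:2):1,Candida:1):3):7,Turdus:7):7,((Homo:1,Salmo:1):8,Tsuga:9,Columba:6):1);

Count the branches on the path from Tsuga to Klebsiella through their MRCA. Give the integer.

The MRCA of Tsuga and Klebsiella is the root of the tree.
From Tsuga up to that node: 2 branches. From Klebsiella up to the same node: 6 branches. Total: 2 + 6 = 8.

8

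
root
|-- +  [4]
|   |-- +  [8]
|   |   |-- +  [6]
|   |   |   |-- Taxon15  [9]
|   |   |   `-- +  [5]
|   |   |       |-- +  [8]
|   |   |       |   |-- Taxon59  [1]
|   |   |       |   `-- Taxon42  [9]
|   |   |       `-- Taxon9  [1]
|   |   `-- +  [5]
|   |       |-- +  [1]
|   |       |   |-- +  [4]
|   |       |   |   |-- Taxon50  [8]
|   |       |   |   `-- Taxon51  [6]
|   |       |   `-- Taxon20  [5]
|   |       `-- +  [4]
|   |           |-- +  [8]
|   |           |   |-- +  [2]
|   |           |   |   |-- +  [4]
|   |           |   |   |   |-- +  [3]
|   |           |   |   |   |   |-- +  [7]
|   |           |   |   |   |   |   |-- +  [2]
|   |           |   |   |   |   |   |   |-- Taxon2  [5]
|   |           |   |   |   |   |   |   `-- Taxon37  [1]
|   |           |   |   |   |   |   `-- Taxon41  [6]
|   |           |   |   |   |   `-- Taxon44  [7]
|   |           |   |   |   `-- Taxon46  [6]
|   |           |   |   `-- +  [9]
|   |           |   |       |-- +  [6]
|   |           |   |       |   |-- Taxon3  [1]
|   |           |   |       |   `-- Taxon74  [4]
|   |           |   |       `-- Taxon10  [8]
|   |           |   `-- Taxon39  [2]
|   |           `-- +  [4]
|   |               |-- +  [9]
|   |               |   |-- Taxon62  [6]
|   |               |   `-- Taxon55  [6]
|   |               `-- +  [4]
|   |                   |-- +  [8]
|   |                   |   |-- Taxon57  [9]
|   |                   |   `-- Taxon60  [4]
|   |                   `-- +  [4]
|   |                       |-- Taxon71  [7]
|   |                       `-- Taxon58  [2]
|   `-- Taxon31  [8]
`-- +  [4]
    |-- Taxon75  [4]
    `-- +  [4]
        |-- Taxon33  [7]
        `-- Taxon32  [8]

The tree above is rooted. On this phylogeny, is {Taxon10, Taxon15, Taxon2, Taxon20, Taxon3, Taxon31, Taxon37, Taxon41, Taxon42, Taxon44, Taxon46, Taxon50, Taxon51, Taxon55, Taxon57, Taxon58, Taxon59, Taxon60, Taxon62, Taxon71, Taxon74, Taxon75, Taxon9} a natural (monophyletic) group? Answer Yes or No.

The MRCA of the listed taxa is the root, so the smallest clade containing them is the whole tree.
That clade also contains Taxon32, Taxon33, Taxon39, which are not in the proposed group, so the group is not monophyletic.

No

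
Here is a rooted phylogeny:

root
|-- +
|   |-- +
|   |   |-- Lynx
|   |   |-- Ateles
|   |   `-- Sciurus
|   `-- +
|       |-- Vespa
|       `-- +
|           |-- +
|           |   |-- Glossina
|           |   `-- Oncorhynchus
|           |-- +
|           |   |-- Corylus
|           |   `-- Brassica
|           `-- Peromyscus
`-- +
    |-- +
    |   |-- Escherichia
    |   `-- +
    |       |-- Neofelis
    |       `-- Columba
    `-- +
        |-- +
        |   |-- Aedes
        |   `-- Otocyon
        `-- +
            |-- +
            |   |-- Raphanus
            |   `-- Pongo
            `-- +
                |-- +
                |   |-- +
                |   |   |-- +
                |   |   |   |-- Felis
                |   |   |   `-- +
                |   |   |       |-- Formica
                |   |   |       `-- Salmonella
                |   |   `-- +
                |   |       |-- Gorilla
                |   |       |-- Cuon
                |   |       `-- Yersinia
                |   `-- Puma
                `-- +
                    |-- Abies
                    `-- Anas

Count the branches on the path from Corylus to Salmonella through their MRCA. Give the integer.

The MRCA of Corylus and Salmonella is the root of the tree.
From Corylus up to that node: 5 branches. From Salmonella up to the same node: 9 branches. Total: 5 + 9 = 14.

14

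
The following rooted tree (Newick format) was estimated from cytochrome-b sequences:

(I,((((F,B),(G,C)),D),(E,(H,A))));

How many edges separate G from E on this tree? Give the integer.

6

The MRCA of G and E is the node subtending ((((F,B),(G,C)),D),(E,(H,A))).
From G up to that node: 4 branches. From E up to the same node: 2 branches. Total: 4 + 2 = 6.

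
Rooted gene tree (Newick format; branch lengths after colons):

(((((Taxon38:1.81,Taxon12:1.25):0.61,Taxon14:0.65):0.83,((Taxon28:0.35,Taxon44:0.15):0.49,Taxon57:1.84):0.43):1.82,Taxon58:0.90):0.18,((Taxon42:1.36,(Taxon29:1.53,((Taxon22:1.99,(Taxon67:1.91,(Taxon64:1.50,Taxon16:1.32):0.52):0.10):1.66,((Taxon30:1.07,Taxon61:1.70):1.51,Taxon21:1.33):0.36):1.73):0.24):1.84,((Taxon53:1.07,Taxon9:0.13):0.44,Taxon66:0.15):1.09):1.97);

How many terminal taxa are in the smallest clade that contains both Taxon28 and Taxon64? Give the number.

19

The MRCA of Taxon28 and Taxon64 is the root, so the clade is the entire tree.
That clade contains 19 terminal taxa: Taxon12, Taxon14, Taxon16, Taxon21, Taxon22, Taxon28, Taxon29, Taxon30, Taxon38, Taxon42, Taxon44, Taxon53, Taxon57, Taxon58, Taxon61, Taxon64, Taxon66, Taxon67, Taxon9.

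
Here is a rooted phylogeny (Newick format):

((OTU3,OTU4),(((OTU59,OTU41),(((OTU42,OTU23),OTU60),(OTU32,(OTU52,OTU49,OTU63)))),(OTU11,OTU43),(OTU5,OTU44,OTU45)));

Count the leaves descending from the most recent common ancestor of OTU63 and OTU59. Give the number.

9

The MRCA of OTU63 and OTU59 is the node subtending ((OTU59,OTU41),(((OTU42,OTU23),OTU60),(OTU32,(OTU52,OTU49,OTU63)))).
That clade contains 9 terminal taxa: OTU23, OTU32, OTU41, OTU42, OTU49, OTU52, OTU59, OTU60, OTU63.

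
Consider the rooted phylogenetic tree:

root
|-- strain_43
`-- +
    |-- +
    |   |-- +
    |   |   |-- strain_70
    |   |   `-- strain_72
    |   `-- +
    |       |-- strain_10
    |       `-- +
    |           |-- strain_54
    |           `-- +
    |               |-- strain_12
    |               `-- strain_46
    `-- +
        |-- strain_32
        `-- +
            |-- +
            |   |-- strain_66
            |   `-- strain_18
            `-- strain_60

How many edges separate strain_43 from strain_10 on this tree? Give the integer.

The MRCA of strain_43 and strain_10 is the root of the tree.
From strain_43 up to that node: 1 branch. From strain_10 up to the same node: 4 branches. Total: 1 + 4 = 5.

5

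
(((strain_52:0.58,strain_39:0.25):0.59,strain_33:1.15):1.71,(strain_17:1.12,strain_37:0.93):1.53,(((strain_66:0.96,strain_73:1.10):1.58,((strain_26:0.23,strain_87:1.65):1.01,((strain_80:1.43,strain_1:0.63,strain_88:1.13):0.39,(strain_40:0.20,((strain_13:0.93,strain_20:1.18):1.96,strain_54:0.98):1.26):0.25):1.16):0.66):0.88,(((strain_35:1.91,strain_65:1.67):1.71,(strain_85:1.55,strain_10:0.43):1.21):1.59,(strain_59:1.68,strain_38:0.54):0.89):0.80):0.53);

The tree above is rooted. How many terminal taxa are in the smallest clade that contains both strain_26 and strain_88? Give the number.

9

The MRCA of strain_26 and strain_88 is the node subtending ((strain_26,strain_87),((strain_80,strain_1,strain_88),(strain_40,((strain_13,strain_20),strain_54)))).
That clade contains 9 terminal taxa: strain_1, strain_13, strain_20, strain_26, strain_40, strain_54, strain_80, strain_87, strain_88.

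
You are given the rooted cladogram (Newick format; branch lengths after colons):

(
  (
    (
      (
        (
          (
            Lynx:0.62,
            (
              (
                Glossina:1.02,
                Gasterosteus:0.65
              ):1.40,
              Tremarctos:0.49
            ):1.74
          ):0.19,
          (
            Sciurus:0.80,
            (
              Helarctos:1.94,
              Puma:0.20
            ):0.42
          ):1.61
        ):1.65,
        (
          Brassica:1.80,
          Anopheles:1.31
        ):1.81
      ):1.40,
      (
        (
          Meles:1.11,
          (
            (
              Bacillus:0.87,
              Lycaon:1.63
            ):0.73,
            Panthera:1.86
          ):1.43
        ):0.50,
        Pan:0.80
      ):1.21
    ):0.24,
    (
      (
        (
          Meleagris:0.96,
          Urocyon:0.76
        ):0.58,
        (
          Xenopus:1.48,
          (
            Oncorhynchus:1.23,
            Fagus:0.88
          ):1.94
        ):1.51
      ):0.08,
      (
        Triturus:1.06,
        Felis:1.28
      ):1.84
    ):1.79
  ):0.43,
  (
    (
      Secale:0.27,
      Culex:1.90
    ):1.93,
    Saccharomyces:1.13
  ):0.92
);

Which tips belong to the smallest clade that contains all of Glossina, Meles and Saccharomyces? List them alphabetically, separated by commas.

Anopheles, Bacillus, Brassica, Culex, Fagus, Felis, Gasterosteus, Glossina, Helarctos, Lycaon, Lynx, Meleagris, Meles, Oncorhynchus, Pan, Panthera, Puma, Saccharomyces, Sciurus, Secale, Tremarctos, Triturus, Urocyon, Xenopus

Tracing Glossina: it sits inside (Glossina,Gasterosteus).
Tracing Meles: it sits inside (Meles,((Bacillus,Lycaon),Panthera)).
Tracing Saccharomyces: it sits inside ((Secale,Culex),Saccharomyces).
The smallest clade enclosing all 3 is the whole tree (their MRCA is the root), so the answer is all 24 tips in alphabetical order.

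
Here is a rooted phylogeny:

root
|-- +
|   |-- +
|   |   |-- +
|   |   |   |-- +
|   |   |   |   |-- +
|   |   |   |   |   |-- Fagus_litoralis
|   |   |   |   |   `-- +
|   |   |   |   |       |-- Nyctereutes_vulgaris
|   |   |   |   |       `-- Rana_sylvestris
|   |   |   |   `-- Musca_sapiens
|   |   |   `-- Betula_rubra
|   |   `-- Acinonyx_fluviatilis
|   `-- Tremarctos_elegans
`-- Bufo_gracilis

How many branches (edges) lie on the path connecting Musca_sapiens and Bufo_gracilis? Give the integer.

The MRCA of Musca_sapiens and Bufo_gracilis is the root of the tree.
From Musca_sapiens up to that node: 5 branches. From Bufo_gracilis up to the same node: 1 branch. Total: 5 + 1 = 6.

6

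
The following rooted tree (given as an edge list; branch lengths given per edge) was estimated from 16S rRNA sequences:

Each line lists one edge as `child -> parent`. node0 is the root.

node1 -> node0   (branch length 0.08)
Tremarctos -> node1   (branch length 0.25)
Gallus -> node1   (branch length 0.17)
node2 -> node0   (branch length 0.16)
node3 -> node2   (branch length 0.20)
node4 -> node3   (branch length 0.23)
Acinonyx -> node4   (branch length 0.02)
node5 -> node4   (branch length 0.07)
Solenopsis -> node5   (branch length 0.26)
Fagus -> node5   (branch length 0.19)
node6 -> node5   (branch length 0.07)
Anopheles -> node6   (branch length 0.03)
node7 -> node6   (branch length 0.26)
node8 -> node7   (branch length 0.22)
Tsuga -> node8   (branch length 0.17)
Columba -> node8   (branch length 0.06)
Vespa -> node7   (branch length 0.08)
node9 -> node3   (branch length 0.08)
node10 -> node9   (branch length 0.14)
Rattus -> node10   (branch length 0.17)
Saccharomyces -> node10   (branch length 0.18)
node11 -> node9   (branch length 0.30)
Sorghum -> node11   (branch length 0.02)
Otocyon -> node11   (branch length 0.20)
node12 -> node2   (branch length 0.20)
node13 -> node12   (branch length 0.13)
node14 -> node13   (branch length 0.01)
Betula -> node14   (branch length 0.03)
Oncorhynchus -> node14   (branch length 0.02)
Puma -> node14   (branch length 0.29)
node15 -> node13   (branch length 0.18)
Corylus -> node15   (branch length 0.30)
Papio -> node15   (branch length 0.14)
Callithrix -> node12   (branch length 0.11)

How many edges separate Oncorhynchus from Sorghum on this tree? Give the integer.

8

The MRCA of Oncorhynchus and Sorghum is the node subtending (((Acinonyx,(Solenopsis,Fagus,(Anopheles,((Tsuga,Columba),Vespa)))),((Rattus,Saccharomyces),(Sorghum,Otocyon))),(((Betula,Oncorhynchus,Puma),(Corylus,Papio)),Callithrix)).
From Oncorhynchus up to that node: 4 branches. From Sorghum up to the same node: 4 branches. Total: 4 + 4 = 8.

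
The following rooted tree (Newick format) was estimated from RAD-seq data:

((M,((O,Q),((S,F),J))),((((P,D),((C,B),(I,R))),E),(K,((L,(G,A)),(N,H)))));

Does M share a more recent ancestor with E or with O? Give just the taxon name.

O

The MRCA of M and O subtends (M,((O,Q),((S,F),J))) (6 taxa).
The MRCA of M and E is the root, subtending the entire tree (19 taxa).
The first is nested inside the second, so M shares a more recent common ancestor with O.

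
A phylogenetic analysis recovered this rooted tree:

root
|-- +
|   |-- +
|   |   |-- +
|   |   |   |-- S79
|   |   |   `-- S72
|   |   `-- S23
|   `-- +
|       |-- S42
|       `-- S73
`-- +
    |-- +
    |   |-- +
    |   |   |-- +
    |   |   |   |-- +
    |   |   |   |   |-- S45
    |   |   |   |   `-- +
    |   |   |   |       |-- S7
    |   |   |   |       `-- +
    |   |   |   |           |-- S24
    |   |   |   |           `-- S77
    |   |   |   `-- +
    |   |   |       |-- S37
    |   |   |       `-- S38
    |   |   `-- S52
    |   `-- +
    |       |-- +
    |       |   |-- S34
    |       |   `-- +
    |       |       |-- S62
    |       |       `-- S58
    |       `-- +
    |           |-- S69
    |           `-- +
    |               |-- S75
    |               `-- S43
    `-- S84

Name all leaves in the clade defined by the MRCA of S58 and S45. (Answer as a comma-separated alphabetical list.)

Tracing S58: it sits inside (S62,S58).
Tracing S45: it sits inside (S45,(S7,(S24,S77))).
The smallest clade enclosing both is ((((S45,(S7,(S24,S77))),(S37,S38)),S52),((S34,(S62,S58)),(S69,(S75,S43)))); the answer is its 13 terminal taxa in alphabetical order.

S24, S34, S37, S38, S43, S45, S52, S58, S62, S69, S7, S75, S77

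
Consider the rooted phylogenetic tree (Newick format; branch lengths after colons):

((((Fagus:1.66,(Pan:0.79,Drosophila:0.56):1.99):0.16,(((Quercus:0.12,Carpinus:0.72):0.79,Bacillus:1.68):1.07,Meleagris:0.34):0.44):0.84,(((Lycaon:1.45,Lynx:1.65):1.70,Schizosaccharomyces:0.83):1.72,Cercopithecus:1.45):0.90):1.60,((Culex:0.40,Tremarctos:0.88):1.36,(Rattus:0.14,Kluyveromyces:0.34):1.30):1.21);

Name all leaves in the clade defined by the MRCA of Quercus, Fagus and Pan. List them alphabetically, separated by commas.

Tracing Quercus: it sits inside (Quercus,Carpinus).
Tracing Fagus: it sits inside (Fagus,(Pan,Drosophila)).
Tracing Pan: it sits inside (Pan,Drosophila).
The smallest clade enclosing all 3 is ((Fagus,(Pan,Drosophila)),(((Quercus,Carpinus),Bacillus),Meleagris)); the answer is its 7 terminal taxa in alphabetical order.

Bacillus, Carpinus, Drosophila, Fagus, Meleagris, Pan, Quercus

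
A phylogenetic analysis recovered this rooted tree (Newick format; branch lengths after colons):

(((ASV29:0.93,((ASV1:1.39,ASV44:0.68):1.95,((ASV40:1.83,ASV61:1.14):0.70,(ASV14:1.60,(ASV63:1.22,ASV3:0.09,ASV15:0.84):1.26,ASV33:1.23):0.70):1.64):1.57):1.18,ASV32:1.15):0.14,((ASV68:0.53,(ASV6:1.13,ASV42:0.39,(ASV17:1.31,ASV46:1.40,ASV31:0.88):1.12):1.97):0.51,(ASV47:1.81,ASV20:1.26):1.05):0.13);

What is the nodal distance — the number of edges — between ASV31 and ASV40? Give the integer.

11

The MRCA of ASV31 and ASV40 is the root of the tree.
From ASV31 up to that node: 5 branches. From ASV40 up to the same node: 6 branches. Total: 5 + 6 = 11.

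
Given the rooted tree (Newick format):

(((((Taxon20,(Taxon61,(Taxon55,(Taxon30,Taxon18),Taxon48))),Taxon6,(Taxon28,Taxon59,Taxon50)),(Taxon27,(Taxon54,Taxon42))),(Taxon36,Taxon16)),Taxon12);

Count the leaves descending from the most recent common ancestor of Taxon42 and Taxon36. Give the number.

The MRCA of Taxon42 and Taxon36 is the node subtending ((((Taxon20,(Taxon61,(Taxon55,(Taxon30,Taxon18),Taxon48))),Taxon6,(Taxon28,Taxon59,Taxon50)),(Taxon27,(Taxon54,Taxon42))),(Taxon36,Taxon16)).
That clade contains 15 terminal taxa: Taxon16, Taxon18, Taxon20, Taxon27, Taxon28, Taxon30, Taxon36, Taxon42, Taxon48, Taxon50, Taxon54, Taxon55, Taxon59, Taxon6, Taxon61.

15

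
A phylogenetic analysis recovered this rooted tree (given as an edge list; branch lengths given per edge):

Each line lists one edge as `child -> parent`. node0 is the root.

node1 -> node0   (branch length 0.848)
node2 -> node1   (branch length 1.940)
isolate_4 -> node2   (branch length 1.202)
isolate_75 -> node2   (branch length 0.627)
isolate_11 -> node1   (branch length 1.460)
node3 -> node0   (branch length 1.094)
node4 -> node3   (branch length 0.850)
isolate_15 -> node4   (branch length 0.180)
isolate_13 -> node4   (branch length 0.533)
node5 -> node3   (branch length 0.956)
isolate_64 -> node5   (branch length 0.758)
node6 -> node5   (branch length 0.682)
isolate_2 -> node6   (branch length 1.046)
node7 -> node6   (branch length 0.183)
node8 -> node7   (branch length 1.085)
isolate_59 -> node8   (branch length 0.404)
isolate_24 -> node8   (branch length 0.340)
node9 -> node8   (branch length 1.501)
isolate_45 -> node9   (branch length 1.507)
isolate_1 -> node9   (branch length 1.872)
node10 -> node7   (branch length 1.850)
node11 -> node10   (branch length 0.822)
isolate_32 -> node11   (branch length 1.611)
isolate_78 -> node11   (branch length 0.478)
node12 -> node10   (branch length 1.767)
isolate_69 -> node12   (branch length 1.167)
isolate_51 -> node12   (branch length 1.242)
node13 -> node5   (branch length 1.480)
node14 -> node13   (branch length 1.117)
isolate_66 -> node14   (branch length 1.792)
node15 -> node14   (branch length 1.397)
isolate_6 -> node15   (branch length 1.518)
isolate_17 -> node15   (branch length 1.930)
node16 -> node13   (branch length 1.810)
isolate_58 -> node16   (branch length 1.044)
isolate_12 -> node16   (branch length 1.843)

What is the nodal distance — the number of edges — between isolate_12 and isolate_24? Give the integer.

The MRCA of isolate_12 and isolate_24 is the node subtending (isolate_64,(isolate_2,((isolate_59,isolate_24,(isolate_45,isolate_1)),((isolate_32,isolate_78),(isolate_69,isolate_51)))),((isolate_66,(isolate_6,isolate_17)),(isolate_58,isolate_12))).
From isolate_12 up to that node: 3 branches. From isolate_24 up to the same node: 4 branches. Total: 3 + 4 = 7.

7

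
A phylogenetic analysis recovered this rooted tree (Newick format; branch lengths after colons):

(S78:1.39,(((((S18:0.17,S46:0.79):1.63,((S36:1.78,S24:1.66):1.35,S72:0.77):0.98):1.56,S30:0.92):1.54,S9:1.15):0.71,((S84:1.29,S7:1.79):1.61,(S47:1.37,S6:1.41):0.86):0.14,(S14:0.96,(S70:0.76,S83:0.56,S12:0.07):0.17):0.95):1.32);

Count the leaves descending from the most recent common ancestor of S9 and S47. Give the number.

The MRCA of S9 and S47 is the node subtending (((((S18,S46),((S36,S24),S72)),S30),S9),((S84,S7),(S47,S6)),(S14,(S70,S83,S12))).
That clade contains 15 terminal taxa: S12, S14, S18, S24, S30, S36, S46, S47, S6, S7, S70, S72, S83, S84, S9.

15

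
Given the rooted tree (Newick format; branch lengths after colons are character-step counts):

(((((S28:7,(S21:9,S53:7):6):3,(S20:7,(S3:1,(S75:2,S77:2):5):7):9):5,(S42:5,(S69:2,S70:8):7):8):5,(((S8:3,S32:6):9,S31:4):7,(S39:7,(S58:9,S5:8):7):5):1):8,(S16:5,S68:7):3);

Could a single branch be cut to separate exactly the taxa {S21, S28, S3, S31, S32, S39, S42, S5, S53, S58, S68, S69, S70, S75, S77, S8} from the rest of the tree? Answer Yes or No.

No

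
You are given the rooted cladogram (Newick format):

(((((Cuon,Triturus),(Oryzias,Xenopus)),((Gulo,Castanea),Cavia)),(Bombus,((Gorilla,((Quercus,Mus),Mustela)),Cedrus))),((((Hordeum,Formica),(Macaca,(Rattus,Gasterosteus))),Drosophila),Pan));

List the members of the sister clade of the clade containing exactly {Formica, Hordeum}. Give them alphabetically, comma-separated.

Gasterosteus, Macaca, Rattus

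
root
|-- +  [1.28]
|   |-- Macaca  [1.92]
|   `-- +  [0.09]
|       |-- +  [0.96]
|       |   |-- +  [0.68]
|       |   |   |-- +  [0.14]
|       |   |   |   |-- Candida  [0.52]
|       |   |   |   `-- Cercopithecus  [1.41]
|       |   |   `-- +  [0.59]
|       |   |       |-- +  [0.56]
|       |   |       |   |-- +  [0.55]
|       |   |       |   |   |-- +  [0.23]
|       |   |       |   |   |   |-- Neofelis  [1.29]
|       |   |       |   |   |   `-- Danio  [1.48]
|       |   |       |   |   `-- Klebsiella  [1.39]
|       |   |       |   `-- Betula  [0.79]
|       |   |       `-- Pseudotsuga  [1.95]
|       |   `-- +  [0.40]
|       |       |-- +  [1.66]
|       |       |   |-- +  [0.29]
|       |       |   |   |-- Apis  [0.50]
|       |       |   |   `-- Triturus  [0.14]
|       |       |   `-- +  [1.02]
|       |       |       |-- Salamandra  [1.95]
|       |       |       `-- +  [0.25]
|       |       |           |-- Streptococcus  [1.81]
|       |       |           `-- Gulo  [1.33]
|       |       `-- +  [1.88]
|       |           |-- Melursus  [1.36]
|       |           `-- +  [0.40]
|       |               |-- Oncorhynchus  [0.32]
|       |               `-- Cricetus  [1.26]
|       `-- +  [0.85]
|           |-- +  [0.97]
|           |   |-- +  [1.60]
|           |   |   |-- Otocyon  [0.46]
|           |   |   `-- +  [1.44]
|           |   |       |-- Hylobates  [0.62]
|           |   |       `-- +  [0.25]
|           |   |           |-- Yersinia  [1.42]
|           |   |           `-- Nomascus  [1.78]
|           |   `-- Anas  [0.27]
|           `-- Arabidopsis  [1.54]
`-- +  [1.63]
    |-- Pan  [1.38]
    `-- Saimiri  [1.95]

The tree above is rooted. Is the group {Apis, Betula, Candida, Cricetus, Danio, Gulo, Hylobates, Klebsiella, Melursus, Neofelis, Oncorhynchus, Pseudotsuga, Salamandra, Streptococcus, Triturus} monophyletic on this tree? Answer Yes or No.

The MRCA of the listed taxa subtends ((((Candida,Cercopithecus),((((Neofelis,Danio),Klebsiella),Betula),Pseudotsuga)),(((Apis,Triturus),(Salamandra,(Streptococcus,Gulo))),(Melursus,(Oncorhynchus,Cricetus)))),(((Otocyon,(Hylobates,(Yersinia,Nomascus))),Anas),Arabidopsis)).
That clade also contains Anas, Arabidopsis, Cercopithecus, Nomascus, Otocyon, Yersinia, which are not in the proposed group, so the group is not monophyletic.

No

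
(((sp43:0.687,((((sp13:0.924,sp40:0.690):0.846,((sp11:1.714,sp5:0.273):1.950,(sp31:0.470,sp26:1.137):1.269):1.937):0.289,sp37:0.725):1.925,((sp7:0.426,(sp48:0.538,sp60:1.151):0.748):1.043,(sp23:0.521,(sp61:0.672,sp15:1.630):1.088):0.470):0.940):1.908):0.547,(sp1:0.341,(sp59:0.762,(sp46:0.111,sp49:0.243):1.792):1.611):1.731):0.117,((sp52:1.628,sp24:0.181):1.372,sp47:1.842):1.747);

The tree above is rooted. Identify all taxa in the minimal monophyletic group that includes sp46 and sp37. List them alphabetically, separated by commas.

sp1, sp11, sp13, sp15, sp23, sp26, sp31, sp37, sp40, sp43, sp46, sp48, sp49, sp5, sp59, sp60, sp61, sp7

Tracing sp46: it sits inside (sp46,sp49).
Tracing sp37: it sits inside (((sp13,sp40),((sp11,sp5),(sp31,sp26))),sp37).
The smallest clade enclosing both is ((sp43,((((sp13,sp40),((sp11,sp5),(sp31,sp26))),sp37),((sp7,(sp48,sp60)),(sp23,(sp61,sp15))))),(sp1,(sp59,(sp46,sp49)))); the answer is its 18 terminal taxa in alphabetical order.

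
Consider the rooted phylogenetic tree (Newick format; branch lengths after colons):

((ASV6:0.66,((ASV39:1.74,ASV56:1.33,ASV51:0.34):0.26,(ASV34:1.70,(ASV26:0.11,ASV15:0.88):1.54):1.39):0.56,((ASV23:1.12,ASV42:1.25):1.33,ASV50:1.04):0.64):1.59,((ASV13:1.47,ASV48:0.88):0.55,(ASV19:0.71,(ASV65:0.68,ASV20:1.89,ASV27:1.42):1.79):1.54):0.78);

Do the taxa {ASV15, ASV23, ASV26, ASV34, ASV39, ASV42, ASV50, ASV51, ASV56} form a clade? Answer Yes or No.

No

The MRCA of the listed taxa subtends (ASV6,((ASV39,ASV56,ASV51),(ASV34,(ASV26,ASV15))),((ASV23,ASV42),ASV50)).
That clade also contains ASV6, which is not in the proposed group, so the group is not monophyletic.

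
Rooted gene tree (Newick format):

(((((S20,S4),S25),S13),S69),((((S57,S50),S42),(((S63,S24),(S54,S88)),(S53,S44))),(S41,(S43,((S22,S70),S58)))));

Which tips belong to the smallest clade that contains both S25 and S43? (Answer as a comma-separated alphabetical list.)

S13, S20, S22, S24, S25, S4, S41, S42, S43, S44, S50, S53, S54, S57, S58, S63, S69, S70, S88

Tracing S25: it sits inside ((S20,S4),S25).
Tracing S43: it sits inside (S43,((S22,S70),S58)).
The smallest clade enclosing both is the whole tree (their MRCA is the root), so the answer is all 19 tips in alphabetical order.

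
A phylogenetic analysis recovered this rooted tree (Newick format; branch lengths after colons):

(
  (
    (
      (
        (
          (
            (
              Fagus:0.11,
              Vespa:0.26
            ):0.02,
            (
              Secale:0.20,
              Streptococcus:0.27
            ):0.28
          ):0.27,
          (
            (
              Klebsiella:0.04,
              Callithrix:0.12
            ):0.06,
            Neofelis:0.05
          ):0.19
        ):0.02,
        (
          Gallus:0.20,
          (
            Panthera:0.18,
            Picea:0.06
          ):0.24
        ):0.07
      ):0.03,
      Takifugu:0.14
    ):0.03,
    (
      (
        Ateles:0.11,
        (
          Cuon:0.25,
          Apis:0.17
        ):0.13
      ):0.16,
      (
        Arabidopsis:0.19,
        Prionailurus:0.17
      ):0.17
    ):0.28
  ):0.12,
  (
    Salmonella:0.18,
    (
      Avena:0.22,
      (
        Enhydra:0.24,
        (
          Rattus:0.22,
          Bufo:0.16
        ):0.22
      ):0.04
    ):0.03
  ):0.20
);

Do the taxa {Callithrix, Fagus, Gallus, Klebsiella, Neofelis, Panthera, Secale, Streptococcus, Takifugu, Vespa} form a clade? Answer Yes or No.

No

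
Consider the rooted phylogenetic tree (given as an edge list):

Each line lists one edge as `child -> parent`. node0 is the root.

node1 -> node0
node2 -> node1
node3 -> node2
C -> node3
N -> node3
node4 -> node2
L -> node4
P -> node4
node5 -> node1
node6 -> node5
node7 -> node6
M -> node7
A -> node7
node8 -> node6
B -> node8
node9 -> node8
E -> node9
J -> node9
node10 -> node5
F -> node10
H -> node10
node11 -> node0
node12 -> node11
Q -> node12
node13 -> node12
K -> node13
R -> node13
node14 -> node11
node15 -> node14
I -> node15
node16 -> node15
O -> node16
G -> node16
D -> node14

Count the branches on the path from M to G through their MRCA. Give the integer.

The MRCA of M and G is the root of the tree.
From M up to that node: 5 branches. From G up to the same node: 5 branches. Total: 5 + 5 = 10.

10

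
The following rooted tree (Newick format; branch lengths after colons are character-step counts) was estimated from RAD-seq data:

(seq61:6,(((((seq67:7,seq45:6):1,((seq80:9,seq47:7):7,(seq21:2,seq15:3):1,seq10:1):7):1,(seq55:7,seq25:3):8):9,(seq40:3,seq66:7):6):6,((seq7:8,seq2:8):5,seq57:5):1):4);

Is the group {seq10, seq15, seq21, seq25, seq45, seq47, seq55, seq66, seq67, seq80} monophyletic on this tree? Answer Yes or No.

No

The MRCA of the listed taxa subtends ((((seq67,seq45),((seq80,seq47),(seq21,seq15),seq10)),(seq55,seq25)),(seq40,seq66)).
That clade also contains seq40, which is not in the proposed group, so the group is not monophyletic.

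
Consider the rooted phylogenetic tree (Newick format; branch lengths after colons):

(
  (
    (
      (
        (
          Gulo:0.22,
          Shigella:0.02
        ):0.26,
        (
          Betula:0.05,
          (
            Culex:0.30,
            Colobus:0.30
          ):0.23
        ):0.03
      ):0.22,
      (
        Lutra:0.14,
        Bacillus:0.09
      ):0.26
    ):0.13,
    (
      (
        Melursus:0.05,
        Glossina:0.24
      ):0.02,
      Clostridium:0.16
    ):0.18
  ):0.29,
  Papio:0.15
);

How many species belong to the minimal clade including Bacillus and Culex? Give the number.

7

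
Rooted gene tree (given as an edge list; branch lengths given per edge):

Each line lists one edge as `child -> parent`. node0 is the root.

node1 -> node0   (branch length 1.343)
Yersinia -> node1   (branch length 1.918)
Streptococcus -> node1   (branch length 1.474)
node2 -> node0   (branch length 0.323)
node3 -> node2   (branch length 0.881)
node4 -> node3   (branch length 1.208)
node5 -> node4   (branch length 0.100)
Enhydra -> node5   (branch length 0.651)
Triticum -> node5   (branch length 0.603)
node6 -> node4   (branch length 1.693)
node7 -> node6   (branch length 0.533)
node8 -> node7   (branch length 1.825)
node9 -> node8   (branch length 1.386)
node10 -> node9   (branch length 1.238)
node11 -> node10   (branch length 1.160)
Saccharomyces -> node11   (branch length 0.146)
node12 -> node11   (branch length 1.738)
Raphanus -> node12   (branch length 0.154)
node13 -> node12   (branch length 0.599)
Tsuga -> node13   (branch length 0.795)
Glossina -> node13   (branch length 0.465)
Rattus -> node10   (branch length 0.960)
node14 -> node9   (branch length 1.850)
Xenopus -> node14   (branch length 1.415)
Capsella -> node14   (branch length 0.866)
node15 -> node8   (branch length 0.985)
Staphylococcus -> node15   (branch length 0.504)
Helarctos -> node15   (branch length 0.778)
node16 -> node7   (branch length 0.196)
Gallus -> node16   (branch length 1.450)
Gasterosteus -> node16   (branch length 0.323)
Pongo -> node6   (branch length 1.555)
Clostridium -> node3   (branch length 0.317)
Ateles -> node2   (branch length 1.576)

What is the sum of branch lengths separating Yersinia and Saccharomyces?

13.654

The path runs Yersinia → … → MRCA → … → Saccharomyces; the MRCA is the root of the tree.
Branch lengths along that path: 1.918 + 1.343 + 0.323 + 0.881 + 1.208 + 1.693 + 0.533 + 1.825 + 1.386 + 1.238 + 1.160 + 0.146 = 13.654.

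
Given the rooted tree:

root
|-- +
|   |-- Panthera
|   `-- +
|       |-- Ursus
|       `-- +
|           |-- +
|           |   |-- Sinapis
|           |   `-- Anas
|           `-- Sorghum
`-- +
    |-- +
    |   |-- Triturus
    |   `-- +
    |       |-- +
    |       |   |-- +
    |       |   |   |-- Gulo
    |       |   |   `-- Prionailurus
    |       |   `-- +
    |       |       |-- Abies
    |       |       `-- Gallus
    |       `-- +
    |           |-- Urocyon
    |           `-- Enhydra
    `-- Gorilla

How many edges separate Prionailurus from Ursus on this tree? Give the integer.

9

The MRCA of Prionailurus and Ursus is the root of the tree.
From Prionailurus up to that node: 6 branches. From Ursus up to the same node: 3 branches. Total: 6 + 3 = 9.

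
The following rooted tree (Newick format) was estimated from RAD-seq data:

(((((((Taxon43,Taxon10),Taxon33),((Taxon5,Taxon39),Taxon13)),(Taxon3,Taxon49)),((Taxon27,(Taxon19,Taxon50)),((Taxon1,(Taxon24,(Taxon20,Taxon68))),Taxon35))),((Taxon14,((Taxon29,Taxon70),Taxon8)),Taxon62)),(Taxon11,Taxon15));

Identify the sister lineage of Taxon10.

Taxon43

Taxon10 attaches to the tree at the node subtending (Taxon43,Taxon10).
The other lineage descending from that same node — the sister group — is the single tip Taxon43.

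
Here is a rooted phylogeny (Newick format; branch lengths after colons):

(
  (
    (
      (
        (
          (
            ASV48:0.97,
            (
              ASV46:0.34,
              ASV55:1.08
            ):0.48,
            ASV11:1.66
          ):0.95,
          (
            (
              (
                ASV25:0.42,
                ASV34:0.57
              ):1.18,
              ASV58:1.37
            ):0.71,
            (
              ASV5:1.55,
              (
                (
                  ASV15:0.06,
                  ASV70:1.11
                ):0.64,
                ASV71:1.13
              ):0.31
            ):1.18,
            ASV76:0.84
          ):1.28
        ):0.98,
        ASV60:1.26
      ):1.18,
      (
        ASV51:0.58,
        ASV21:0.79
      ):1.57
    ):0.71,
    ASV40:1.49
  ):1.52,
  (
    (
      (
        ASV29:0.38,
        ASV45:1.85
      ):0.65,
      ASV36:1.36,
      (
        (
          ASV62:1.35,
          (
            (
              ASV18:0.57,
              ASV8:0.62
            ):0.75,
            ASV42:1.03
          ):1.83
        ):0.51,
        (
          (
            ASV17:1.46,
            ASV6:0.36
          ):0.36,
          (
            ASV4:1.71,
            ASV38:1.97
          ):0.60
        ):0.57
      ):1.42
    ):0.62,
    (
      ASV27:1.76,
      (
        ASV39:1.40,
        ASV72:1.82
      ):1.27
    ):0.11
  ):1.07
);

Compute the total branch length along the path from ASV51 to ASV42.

10.86

The path runs ASV51 → … → MRCA → … → ASV42; the MRCA is the root of the tree.
Branch lengths along that path: 0.58 + 1.57 + 0.71 + 1.52 + 1.07 + 0.62 + 1.42 + 0.51 + 1.83 + 1.03 = 10.86.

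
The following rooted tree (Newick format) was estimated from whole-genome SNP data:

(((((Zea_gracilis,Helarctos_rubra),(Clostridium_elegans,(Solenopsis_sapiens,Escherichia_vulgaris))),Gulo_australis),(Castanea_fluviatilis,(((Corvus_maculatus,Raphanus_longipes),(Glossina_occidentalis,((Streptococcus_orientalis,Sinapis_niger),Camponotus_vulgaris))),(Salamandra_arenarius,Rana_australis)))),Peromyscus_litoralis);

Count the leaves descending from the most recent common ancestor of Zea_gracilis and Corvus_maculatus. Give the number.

The MRCA of Zea_gracilis and Corvus_maculatus is the node subtending ((((Zea_gracilis,Helarctos_rubra),(Clostridium_elegans,(Solenopsis_sapiens,Escherichia_vulgaris))),Gulo_australis),(Castanea_fluviatilis,(((Corvus_maculatus,Raphanus_longipes),(Glossina_occidentalis,((Streptococcus_orientalis,Sinapis_niger),Camponotus_vulgaris))),(Salamandra_arenarius,Rana_australis)))).
That clade contains 15 terminal taxa: Camponotus_vulgaris, Castanea_fluviatilis, Clostridium_elegans, Corvus_maculatus, Escherichia_vulgaris, Glossina_occidentalis, Gulo_australis, Helarctos_rubra, Rana_australis, Raphanus_longipes, Salamandra_arenarius, Sinapis_niger, Solenopsis_sapiens, Streptococcus_orientalis, Zea_gracilis.

15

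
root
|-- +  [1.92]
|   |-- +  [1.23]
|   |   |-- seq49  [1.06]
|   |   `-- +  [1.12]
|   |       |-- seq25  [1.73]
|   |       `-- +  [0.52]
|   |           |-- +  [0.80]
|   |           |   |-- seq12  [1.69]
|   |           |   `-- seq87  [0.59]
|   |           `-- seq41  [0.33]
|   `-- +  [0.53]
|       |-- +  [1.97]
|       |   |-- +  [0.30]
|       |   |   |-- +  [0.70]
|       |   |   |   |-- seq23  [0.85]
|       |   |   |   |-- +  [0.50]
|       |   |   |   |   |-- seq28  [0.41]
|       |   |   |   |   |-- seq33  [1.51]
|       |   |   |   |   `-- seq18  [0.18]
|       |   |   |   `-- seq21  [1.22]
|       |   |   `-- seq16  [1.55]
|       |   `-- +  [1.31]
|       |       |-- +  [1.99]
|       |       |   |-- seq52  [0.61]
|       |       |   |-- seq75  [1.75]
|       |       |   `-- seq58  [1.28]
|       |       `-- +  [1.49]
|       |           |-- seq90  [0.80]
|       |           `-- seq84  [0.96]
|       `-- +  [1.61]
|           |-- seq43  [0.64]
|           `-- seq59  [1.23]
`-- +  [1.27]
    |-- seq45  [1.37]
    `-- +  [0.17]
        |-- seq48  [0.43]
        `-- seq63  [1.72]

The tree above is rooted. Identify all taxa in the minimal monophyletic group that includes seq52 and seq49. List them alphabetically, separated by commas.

seq12, seq16, seq18, seq21, seq23, seq25, seq28, seq33, seq41, seq43, seq49, seq52, seq58, seq59, seq75, seq84, seq87, seq90

Tracing seq52: it sits inside (seq52,seq75,seq58).
Tracing seq49: it sits inside (seq49,(seq25,((seq12,seq87),seq41))).
The smallest clade enclosing both is ((seq49,(seq25,((seq12,seq87),seq41))),((((seq23,(seq28,seq33,seq18),seq21),seq16),((seq52,seq75,seq58),(seq90,seq84))),(seq43,seq59))); the answer is its 18 terminal taxa in alphabetical order.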